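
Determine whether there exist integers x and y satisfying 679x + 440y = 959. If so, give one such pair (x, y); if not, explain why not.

679 and 440 are coprime, so 679x + 440y ranges over all of ℤ.
Dividing repeatedly: 679 = 1·440 + 239, 440 = 1·239 + 201, 239 = 1·201 + 38, 201 = 5·38 + 11, 38 = 3·11 + 5, 11 = 2·5 + 1, 5 = 5·1 + 0.
Unwinding: 1 = 11 − 2·5 = 11 − 2·(38 − 3·11) = −2·38 + 7·11 = −2·38 + 7·(201 − 5·38) = 7·201 − 37·38 = 7·201 − 37·(239 − 1·201) = −37·239 + 44·201 = −37·239 + 44·(440 − 1·239) = 44·440 − 81·239 = 44·440 − 81·(679 − 1·440) = −81·679 + 125·440, i.e. 679·(-81) + 440·125 = 1.
Times 959: 679·(-77679) + 440·119875 = 959, so (-77679, 119875) solves it.
The general solution is x = -77679 + 440k, y = 119875 − 679k; taking k = 177 gives the smaller pair x = 201, y = -308.
Check: 679·201 + 440·(-308) = 136479 − 135520 = 959. ✓

x = 201, y = -308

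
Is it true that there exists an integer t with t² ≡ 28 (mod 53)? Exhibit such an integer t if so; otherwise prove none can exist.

Take t = 9. Then 9² = 81 = 1·53 + 28, so 9² ≡ 28 (mod 53).

t = 9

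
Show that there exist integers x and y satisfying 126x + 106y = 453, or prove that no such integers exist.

Any value of 126x + 106y is a multiple of gcd(126, 106) = 2.
But 453 = 2·226 + 1, so 2 ∤ 453.
Hence no integers x, y satisfy the equation.

No, no such integers exist.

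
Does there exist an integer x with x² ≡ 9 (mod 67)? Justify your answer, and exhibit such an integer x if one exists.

x = 64

x = 64 works: 64² = 4096, and 4096 − 9 = 4087 = 61·67.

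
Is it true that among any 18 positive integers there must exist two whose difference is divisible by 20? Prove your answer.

Try 18 consecutive integers, 62, 63, …, 79. Their remainders mod 20 are 2, 3, 4, 5, 6, 7, 8, 9, 10, 11, 12, 13, 14, 15, 16, 17, 18, 19 — pairwise different, as any 18 ≤ 20 consecutive integers have distinct residues.
Any two of them differ by at most 17 < 20 and by at least 1, so no difference is a multiple of 20.

No; for instance {62, 63, 64, 65, 66, 67, 68, 69, 70, 71, 72, 73, 74, 75, 76, 77, 78, 79} is a counterexample.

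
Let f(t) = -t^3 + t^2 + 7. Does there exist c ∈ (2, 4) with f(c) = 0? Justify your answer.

f(2) = 3 and f(4) = -41, which have opposite signs.
f is continuous everywhere (it is a polynomial), in particular on [2, 4].
By the Intermediate Value Theorem, f takes the value 0 somewhere in the open interval.

Such a root exists.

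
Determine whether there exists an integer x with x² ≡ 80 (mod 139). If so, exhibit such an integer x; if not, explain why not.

x = 48 works: 48² = 2304, and 2304 − 80 = 2224 = 16·139.

x = 48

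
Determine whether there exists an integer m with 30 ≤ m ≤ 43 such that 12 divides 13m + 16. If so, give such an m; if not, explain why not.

m = 32

Try m = 32: 13·32 + 16 = 432 = 36·12, which is divisible by 12.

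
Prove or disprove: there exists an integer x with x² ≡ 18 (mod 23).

x = 15

Take x = 15. Then 15² = 225 = 9·23 + 18, so 15² ≡ 18 (mod 23).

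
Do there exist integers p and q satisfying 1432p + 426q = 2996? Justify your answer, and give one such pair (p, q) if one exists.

p = 155, q = -514

gcd(1432, 426) = 2, and 2 divides 2996, so integer solutions exist.
Dividing through by 2 reduces the equation to 716p + 213q = 1498.
Euclidean algorithm: 716 = 3·213 + 77, 213 = 2·77 + 59, 77 = 1·59 + 18, 59 = 3·18 + 5, 18 = 3·5 + 3, 5 = 1·3 + 2, 3 = 1·2 + 1, 2 = 2·1 + 0.
Back-substituting, 1 = 3 − 1·2 = 3 − (5 − 1·3) = −5 + 2·3 = −5 + 2·(18 − 3·5) = 2·18 − 7·5 = 2·18 − 7·(59 − 3·18) = −7·59 + 23·18 = −7·59 + 23·(77 − 1·59) = 23·77 − 30·59 = 23·77 − 30·(213 − 2·77) = −30·213 + 83·77 = −30·213 + 83·(716 − 3·213) = 83·716 − 279·213; that is, 716·83 + 213·(-279) = 1.
Multiplying through by 1498: p = 83·1498 = 124334, q = (-279)·1498 = -417942 is a solution.
Shifting by a multiple of (213, −716) keeps it a solution: p = 124334 − 583·213 = 155, q = -417942 + 583·716 = -514.
Check: 1432·155 + 426·(-514) = 221960 − 218964 = 2996. ✓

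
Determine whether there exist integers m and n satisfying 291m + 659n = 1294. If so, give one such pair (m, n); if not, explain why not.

Since gcd(291, 659) = 1, every integer is an integer combination of 291 and 659.
Dividing repeatedly: 659 = 2·291 + 77, 291 = 3·77 + 60, 77 = 1·60 + 17, 60 = 3·17 + 9, 17 = 1·9 + 8, 9 = 1·8 + 1, 8 = 8·1 + 0.
Unwinding: 1 = 9 − 1·8 = 9 − (17 − 1·9) = −17 + 2·9 = −17 + 2·(60 − 3·17) = 2·60 − 7·17 = 2·60 − 7·(77 − 1·60) = −7·77 + 9·60 = −7·77 + 9·(291 − 3·77) = 9·291 − 34·77 = 9·291 − 34·(659 − 2·291) = −34·659 + 77·291, i.e. 291·77 + 659·(-34) = 1.
Times 1294: 291·99638 + 659·(-43996) = 1294, so (99638, -43996) solves it.
The general solution is m = 99638 + 659k, n = -43996 − 291k; taking k = -151 gives the smaller pair m = 129, n = -55.
Indeed 291·129 + 659·(-55) = 37539 − 36245 = 1294.

m = 129, n = -55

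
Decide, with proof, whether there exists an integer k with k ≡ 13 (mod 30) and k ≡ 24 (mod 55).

There is no such integer.

Both moduli are multiples of 5 = gcd(30, 55), so any solution would satisfy k ≡ 13 and k ≡ 24 modulo 5 simultaneously.
But 13 mod 5 = 3 while 24 mod 5 = 4, a contradiction.
Therefore no such k exists.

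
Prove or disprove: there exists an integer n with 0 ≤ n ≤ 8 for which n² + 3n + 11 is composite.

n = 1

At n = 1: 1² + 3·1 + 11 = 15 = 3·5, which is composite.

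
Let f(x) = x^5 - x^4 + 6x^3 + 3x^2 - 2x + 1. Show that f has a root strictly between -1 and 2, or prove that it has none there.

f(-1) = -2 and f(2) = 73, which have opposite signs.
As a polynomial, f is continuous on every closed interval.
By the Intermediate Value Theorem f must vanish at some point of (-1, 2).

Such a root exists.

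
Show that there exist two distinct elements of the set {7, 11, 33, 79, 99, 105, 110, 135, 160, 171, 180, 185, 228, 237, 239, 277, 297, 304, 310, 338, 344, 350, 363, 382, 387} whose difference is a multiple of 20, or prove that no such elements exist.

The pair (7, 387) works.

7 mod 20 = 7 and 387 mod 20 = 7, so 387 − 7 = 380 = 19·20.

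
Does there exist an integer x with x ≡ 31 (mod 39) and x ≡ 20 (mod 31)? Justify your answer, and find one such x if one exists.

x = 733

gcd(39, 31) = 1, so the Chinese Remainder Theorem guarantees exactly one residue class mod 1209 satisfying both.
Write x = 31 + 39t and require 31 + 39t ≡ 20 (mod 31), i.e. 39t ≡ 20 (mod 31).
39 ≡ 8 (mod 31), so this reads 8t ≡ 20 (mod 31). Invert 8 mod 31 by the Euclidean algorithm: 31 = 3·8 + 7, 8 = 1·7 + 1, 7 = 7·1 + 0; back-substituting, 1 = 8 − 1·7 = 8 − (31 − 3·8) = −31 + 4·8. Hence 8·4 ≡ 1, so 8⁻¹ ≡ 4 (mod 31).
Multiplying by 4: t ≡ 4·20 = 80 ≡ 18 (mod 31).
Taking t = 18 gives x = 31 + 39·18 = 733.
Check: 733 mod 39 = 31, 733 mod 31 = 20. ✓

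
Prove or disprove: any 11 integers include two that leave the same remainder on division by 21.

Try 11 consecutive integers, 49, 50, …, 59. Their remainders mod 21 are 7, 8, 9, 10, 11, 12, 13, 14, 15, 16, 17 — pairwise different, as any 11 ≤ 21 consecutive integers have distinct residues.
Hence this collection has no pair with equal remainders mod 21, disproving the claim.

No; for instance {49, 50, 51, 52, 53, 54, 55, 56, 57, 58, 59} is a counterexample.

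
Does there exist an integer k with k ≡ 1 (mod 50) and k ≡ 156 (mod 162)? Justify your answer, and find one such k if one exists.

Reduce both congruences modulo 2, which divides 50 and 162: they say k ≡ 1 (mod 2) and k ≡ 156 (mod 2).
But 1 mod 2 = 1 while 156 mod 2 = 0, a contradiction.
Therefore no such k exists.

No such integer exists.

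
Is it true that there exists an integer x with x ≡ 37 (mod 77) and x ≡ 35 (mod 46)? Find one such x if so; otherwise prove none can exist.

The moduli 77 and 46 are coprime, so by the Chinese Remainder Theorem a unique solution modulo 3542 exists.
Write x = 37 + 77t and require 37 + 77t ≡ 35 (mod 46), i.e. 77t ≡ 44 (mod 46).
77 ≡ 31 (mod 46), so this reads 31t ≡ 44 (mod 46). Note 31·3 = 93 ≡ 1 (mod 46) (as 93 − 1 = 2·46), so 31⁻¹ ≡ 3.
Multiplying by 3: t ≡ 3·44 = 132 ≡ 40 (mod 46).
With t = 40: x = 37 + 77·40 = 3117.
Verify: 3117 = 40·77 + 37 and 3117 = 67·46 + 35. ✓

x = 3117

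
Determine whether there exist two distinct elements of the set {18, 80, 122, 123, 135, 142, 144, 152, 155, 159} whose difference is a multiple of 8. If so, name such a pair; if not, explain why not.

Both 18 and 122 leave remainder 2 on division by 8; their difference 104 = 13·8 is a multiple of 8.

18 and 122 are such a pair.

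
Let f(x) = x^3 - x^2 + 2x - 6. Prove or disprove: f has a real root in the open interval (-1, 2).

Yes, f has a root in the interval.

f(-1) = -10 and f(2) = 2, which have opposite signs.
Since f is a polynomial it is continuous on [-1, 2].
By the Intermediate Value Theorem, f takes the value 0 somewhere in the open interval.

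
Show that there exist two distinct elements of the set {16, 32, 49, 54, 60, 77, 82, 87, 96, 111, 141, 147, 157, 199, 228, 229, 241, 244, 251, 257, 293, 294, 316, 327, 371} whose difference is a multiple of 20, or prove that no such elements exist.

16 and 96 are such a pair.

Both 16 and 96 leave remainder 16 on division by 20; their difference 80 = 4·20 is a multiple of 20.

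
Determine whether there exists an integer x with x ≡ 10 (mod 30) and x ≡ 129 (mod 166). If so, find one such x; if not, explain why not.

No, no such integer exists.

gcd(30, 166) = 2. If x ≡ 10 (mod 30) and x ≡ 129 (mod 166), then x ≡ 10 (mod 2) and x ≡ 129 (mod 2).
But 10 mod 2 = 0 while 129 mod 2 = 1, a contradiction.
Hence the system has no solution.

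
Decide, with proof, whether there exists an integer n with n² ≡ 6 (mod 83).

No, no such integer exists.

83 is prime, so by Euler's criterion 6 is a square mod 83 iff 6^((83−1)/2) = 6^41 ≡ 1 (mod 83).
Repeated squaring mod 83: 6^2 = 36 ≡ 36; 6^4 ≡ 36² = 1296 ≡ 51; 6^8 ≡ 51² = 2601 ≡ 28; 6^16 ≡ 28² = 784 ≡ 37; 6^32 ≡ 37² = 1369 ≡ 41.
Since 41 = 32 + 8 + 1, 6^41 ≡ 41 · 28 · 6; multiplying out mod 83: 41·28 = 1148 ≡ 69, then 69·6 = 414 ≡ 82. Thus 6^41 ≡ 82 ≡ −1 (mod 83).
By Euler's criterion 6 is a quadratic non-residue mod 83: no n satisfies n² ≡ 6 (mod 83).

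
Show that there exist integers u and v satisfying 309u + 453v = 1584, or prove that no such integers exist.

u = 140, v = -92

gcd(309, 453) = 3, and 3 divides 1584, so integer solutions exist.
Dividing through by 3 reduces the equation to 103u + 151v = 528.
Run the Euclidean algorithm on 151 and 103: 151 = 1·103 + 48, 103 = 2·48 + 7, 48 = 6·7 + 6, 7 = 1·6 + 1, 6 = 6·1 + 0.
Working back up the chain: 1 = 7 − 1·6 = 7 − (48 − 6·7) = −48 + 7·7 = −48 + 7·(103 − 2·48) = 7·103 − 15·48 = 7·103 − 15·(151 − 1·103) = −15·151 + 22·103. So 103·22 + 151·(-15) = 1.
Scaling by 528 gives the particular solution (u, v) = (11616, -7920).
The general solution is u = 11616 + 151k, v = -7920 − 103k; taking k = -76 gives the smaller pair u = 140, v = -92.
Check: 309·140 + 453·(-92) = 43260 − 41676 = 1584. ✓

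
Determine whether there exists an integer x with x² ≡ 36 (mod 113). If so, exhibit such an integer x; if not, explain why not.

Take x = 6. Then 6² = 36, and since 0 ≤ 36 < 113 this is already reduced: 6² ≡ 36 (mod 113).

x = 6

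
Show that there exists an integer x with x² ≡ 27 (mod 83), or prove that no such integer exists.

x = 44

x = 44 works: 44² = 1936, and 1936 − 27 = 1909 = 23·83.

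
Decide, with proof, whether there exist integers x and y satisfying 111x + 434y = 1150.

Since gcd(111, 434) = 1, every integer is an integer combination of 111 and 434.
Dividing repeatedly: 434 = 3·111 + 101, 111 = 1·101 + 10, 101 = 10·10 + 1, 10 = 10·1 + 0.
Back-substituting, 1 = 101 − 10·10 = 101 − 10·(111 − 1·101) = −10·111 + 11·101 = −10·111 + 11·(434 − 3·111) = 11·434 − 43·111; that is, 111·(-43) + 434·11 = 1.
Scaling by 1150 gives the particular solution (x, y) = (-49450, 12650).
The general solution is x = -49450 + 434k, y = 12650 − 111k; taking k = 114 gives the smaller pair x = 26, y = -4.
Indeed 111·26 + 434·(-4) = 2886 − 1736 = 1150.

x = 26, y = -4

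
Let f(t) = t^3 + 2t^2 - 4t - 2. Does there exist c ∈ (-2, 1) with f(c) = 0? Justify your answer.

f(-2) = 6 and f(1) = -3, which have opposite signs.
Since f is a polynomial it is continuous on [-2, 1].
So by the Intermediate Value Theorem there is a c strictly between -2 and 1 with f(c) = 0.

Such a root exists.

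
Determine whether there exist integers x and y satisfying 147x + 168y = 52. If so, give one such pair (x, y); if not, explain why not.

Any value of 147x + 168y is a multiple of gcd(147, 168) = 21.
But 52 is not a multiple of 21 (it leaves remainder 10).
Therefore 147x + 168y = 52 has no solution in integers.

There are no such integers.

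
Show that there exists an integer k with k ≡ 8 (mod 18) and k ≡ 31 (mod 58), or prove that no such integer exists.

No, no such integer exists.

Both moduli are multiples of 2 = gcd(18, 58), so any solution would satisfy k ≡ 8 and k ≡ 31 modulo 2 simultaneously.
However 8 ≡ 0 and 31 ≡ 1 (mod 2), and 0 ≠ 1.
Hence the system has no solution.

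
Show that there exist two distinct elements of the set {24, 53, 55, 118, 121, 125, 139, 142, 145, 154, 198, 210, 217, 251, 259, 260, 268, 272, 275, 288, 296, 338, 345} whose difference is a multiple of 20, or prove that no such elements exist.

Both 55 and 275 leave remainder 15 on division by 20; their difference 220 = 11·20 is a multiple of 20.

Yes: 55 and 275.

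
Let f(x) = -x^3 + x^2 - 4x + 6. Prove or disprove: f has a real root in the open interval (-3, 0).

f(-3) = 54 and f(0) = 6, both positive.
The derivative f'(x) = -3x^2 + 2x - 4 is a quadratic with discriminant 2² − 4·(-3)·(-4) = -44 < 0; it never vanishes, so it is always negative (sign of the leading coefficient).
So f is strictly decreasing; between -3 and 0 its values lie between f(-3) = 54 and f(0) = 6, all positive. Therefore f has no root in (-3, 0).

No such root exists.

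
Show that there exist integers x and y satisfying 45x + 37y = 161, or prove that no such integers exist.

x = 34, y = -37

45 and 37 are coprime, so 45x + 37y ranges over all of ℤ.
Run the Euclidean algorithm on 45 and 37: 45 = 1·37 + 8, 37 = 4·8 + 5, 8 = 1·5 + 3, 5 = 1·3 + 2, 3 = 1·2 + 1, 2 = 2·1 + 0.
Working back up the chain: 1 = 3 − 1·2 = 3 − (5 − 1·3) = −5 + 2·3 = −5 + 2·(8 − 1·5) = 2·8 − 3·5 = 2·8 − 3·(37 − 4·8) = −3·37 + 14·8 = −3·37 + 14·(45 − 1·37) = 14·45 − 17·37. So 45·14 + 37·(-17) = 1.
Scaling by 161 gives the particular solution (x, y) = (2254, -2737).
Subtracting 60·37 from x and adding 60·45 to y gives the tidier solution (34, -37).
Indeed 45·34 + 37·(-37) = 1530 − 1369 = 161.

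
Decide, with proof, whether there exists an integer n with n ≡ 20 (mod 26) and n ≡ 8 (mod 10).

The moduli are not coprime: gcd(26, 10) = 2. Compatibility requires 2 ∣ (8 − 20) = -12, which holds, so solutions exist.
List candidates n ≡ 20 (mod 26): 20, 46, 72, 98. Modulo 10 these are 0, 6, 2, 8; 98 gives 8 as required.
Indeed 98 ≡ 20 (mod 26) and 98 ≡ 8 (mod 10).

n = 98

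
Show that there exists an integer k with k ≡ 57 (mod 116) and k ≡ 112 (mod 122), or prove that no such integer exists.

There is no such integer.

Reduce both congruences modulo 2, which divides 116 and 122: they say k ≡ 57 (mod 2) and k ≡ 112 (mod 2).
But 57 mod 2 = 1 while 112 mod 2 = 0, a contradiction.
Therefore no such k exists.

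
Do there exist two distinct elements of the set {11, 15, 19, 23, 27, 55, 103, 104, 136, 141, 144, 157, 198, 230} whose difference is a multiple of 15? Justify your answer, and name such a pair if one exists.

No such pair exists.

Reduce each element modulo 15: 11↦11, 15↦0, 19↦4, 23↦8, 27↦12, 55↦10, 103↦13, 104↦14, 136↦1, 141↦6, 144↦9, 157↦7, 198↦3, 230↦5.
All 14 residues are distinct, so no two elements differ by a multiple of 15.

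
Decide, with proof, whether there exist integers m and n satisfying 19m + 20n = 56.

Since gcd(19, 20) = 1, every integer is an integer combination of 19 and 20.
Dividing repeatedly: 20 = 1·19 + 1, 19 = 19·1 + 0.
Back-substituting, 1 = 20 − 1·19; that is, 19·(-1) + 20·1 = 1.
Scaling by 56 gives the particular solution (m, n) = (-56, 56).
Shifting by a multiple of (20, −19) keeps it a solution: m = -56 + 3·20 = 4, n = 56 − 3·19 = -1.
Check: 19·4 + 20·(-1) = 76 − 20 = 56. ✓

m = 4, n = -1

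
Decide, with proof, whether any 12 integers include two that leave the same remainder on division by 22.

No; for instance {50, 51, 52, 53, 54, 55, 56, 57, 58, 59, 60, 61} is a counterexample.

Try 12 consecutive integers, 50, 51, …, 61. Their remainders mod 22 are 6, 7, 8, 9, 10, 11, 12, 13, 14, 15, 16, 17 — pairwise different, as any 12 ≤ 22 consecutive integers have distinct residues.
So no two of them leave the same remainder on division by 22; the claim fails for this set.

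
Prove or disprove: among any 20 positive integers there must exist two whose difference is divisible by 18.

Partition the integers by their residue mod 18; there are 18 classes.
Since 20 > 18, two of the 20 integers must share a residue class by the pigeonhole principle; call them a and b.
Equal remainders mean a − b ≡ 0 (mod 18), so 18 divides their difference.

Yes, this is always true.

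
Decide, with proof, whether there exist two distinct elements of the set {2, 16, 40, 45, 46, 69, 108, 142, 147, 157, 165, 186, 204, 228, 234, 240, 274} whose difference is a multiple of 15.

16 mod 15 = 1 and 46 mod 15 = 1, so 46 − 16 = 30 = 2·15.

Yes: 16 and 46.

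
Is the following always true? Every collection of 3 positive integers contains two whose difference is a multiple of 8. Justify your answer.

Try 3 consecutive integers, 24, 25, 26. Their remainders mod 8 are 0, 1, 2 — pairwise different, as any 3 ≤ 8 consecutive integers have distinct residues.
Any two of them differ by at most 2 < 8 and by at least 1, so no difference is a multiple of 8.

No; for instance {24, 25, 26} is a counterexample.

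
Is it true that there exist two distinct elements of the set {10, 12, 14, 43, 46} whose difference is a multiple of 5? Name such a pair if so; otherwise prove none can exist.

No, no such pair exists.

Reduce each element modulo 5: 10↦0, 12↦2, 14↦4, 43↦3, 46↦1.
All 5 residues are distinct, so no two elements differ by a multiple of 5.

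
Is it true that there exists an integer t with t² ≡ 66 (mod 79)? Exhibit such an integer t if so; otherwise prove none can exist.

79 is prime, so by Euler's criterion 66 is a square mod 79 iff 66^((79−1)/2) = 66^39 ≡ 1 (mod 79).
Repeated squaring mod 79: 66^2 = 4356 ≡ 11; 66^4 ≡ 11² = 121 ≡ 42; 66^8 ≡ 42² = 1764 ≡ 26; 66^16 ≡ 26² = 676 ≡ 44; 66^32 ≡ 44² = 1936 ≡ 40.
Since 39 = 32 + 4 + 2 + 1, 66^39 ≡ 40 · 42 · 11 · 66; multiplying out mod 79: 40·42 = 1680 ≡ 21, then 21·11 = 231 ≡ 73, then 73·66 = 4818 ≡ 78. Thus 66^39 ≡ 78 ≡ −1 (mod 79).
The value −1 means 66 is a non-residue modulo 79, so t² ≡ 66 (mod 79) is impossible.

There is no such integer.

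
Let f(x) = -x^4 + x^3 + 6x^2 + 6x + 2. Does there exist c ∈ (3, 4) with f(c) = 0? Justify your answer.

Such a root exists.

f(3) = 20 and f(4) = -70, which have opposite signs.
f is continuous everywhere (it is a polynomial), in particular on [3, 4].
So by the Intermediate Value Theorem there is a c strictly between 3 and 4 with f(c) = 0.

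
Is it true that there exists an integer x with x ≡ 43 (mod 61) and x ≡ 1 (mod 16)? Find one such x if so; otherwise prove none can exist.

x = 897

gcd(61, 16) = 1, so the Chinese Remainder Theorem guarantees exactly one residue class mod 976 satisfying both.
Any solution of the first congruence is x = 43 + 61t; substituting into the second, 61t ≡ 1 − 43 ≡ 6 (mod 16).
61 ≡ 13 (mod 16), so this reads 13t ≡ 6 (mod 16). To invert 13 modulo 16: 16 = 1·13 + 3, 13 = 4·3 + 1, 3 = 3·1 + 0, and unwinding, 1 = 13 − 4·3 = 13 − 4·(16 − 1·13) = −4·16 + 5·13. Thus 13⁻¹ ≡ 5 (mod 16).
Therefore t ≡ 5·6 = 30 ≡ 14 (mod 16).
With t = 14: x = 43 + 61·14 = 897.
Check: 897 mod 61 = 43, 897 mod 16 = 1. ✓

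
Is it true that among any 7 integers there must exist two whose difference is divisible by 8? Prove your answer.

No, the set {1, 2, 3, 4, 5, 6, 7} is a counterexample.

Try 7 consecutive integers, 1, 2, …, 7. Their remainders mod 8 are 1, 2, 3, 4, 5, 6, 7 — pairwise different, as any 7 ≤ 8 consecutive integers have distinct residues.
Any two of them differ by at most 6 < 8 and by at least 1, so no difference is a multiple of 8.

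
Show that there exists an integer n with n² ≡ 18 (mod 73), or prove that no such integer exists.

Take n = 50. Then 50² = 2500 = 34·73 + 18, so 50² ≡ 18 (mod 73).

n = 50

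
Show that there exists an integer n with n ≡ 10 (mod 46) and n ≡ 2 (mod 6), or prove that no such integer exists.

gcd(46, 6) = 2. A simultaneous solution exists iff 10 ≡ 2 (mod 2); here 10 mod 2 = 0 = 2 mod 2, so it does.
List candidates n ≡ 10 (mod 46): 10, 56. Modulo 6 these are 4, 2; 56 gives 2 as required.
Indeed 56 ≡ 10 (mod 46) and 56 ≡ 2 (mod 6).

n = 56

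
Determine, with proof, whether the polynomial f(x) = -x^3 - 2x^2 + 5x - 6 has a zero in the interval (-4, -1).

Such a root exists.

f(-4) = 6 and f(-1) = -12, which have opposite signs.
f is continuous everywhere (it is a polynomial), in particular on [-4, -1].
By the Intermediate Value Theorem, f takes the value 0 somewhere in the open interval.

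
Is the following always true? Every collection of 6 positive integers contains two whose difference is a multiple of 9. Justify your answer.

No; for instance {8, 9, 10, 11, 12, 13} is a counterexample.

Consider the 6 integers 8, 9, …, 13. They lie in distinct residue classes modulo 9, since 6 ≤ 9.
The differences between them range over 1, …, 5, none of which is divisible by 9.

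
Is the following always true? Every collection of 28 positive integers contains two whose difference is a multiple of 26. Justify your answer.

Partition the integers by their residue mod 26; there are 26 classes.
With 28 integers and only 26 classes, the pigeonhole principle forces two of them, say a and b, into the same class.
Equal remainders mean a − b ≡ 0 (mod 26), so 26 divides their difference.

Yes.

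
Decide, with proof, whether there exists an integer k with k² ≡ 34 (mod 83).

83 is prime, so by Euler's criterion 34 is a square mod 83 iff 34^((83−1)/2) = 34^41 ≡ 1 (mod 83).
Squaring successively (mod 83): 34^2 = 1156 ≡ 77; 34^4 ≡ 77² = 5929 ≡ 36; 34^8 ≡ 36² = 1296 ≡ 51; 34^16 ≡ 51² = 2601 ≡ 28; 34^32 ≡ 28² = 784 ≡ 37.
Since 41 = 32 + 8 + 1, 34^41 ≡ 37 · 51 · 34; multiplying out mod 83: 37·51 = 1887 ≡ 61, then 61·34 = 2074 ≡ 82. Thus 34^41 ≡ 82 ≡ −1 (mod 83).
By Euler's criterion 34 is a quadratic non-residue mod 83: no k satisfies k² ≡ 34 (mod 83).

No such integer exists.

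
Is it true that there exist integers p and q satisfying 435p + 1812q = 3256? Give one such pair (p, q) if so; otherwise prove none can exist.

No, no such integers exist.

Both 435 and 1812 are divisible by gcd(435, 1812) = 3, hence so is any combination 435p + 1812q.
But 3256 is not a multiple of 3 (it leaves remainder 1).
Hence no integers p, q satisfy the equation.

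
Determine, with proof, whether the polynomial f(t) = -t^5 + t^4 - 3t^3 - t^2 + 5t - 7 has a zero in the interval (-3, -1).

Yes, f has a root in the interval.

f(-3) = 374 and f(-1) = -8, which have opposite signs.
Since f is a polynomial it is continuous on [-3, -1].
By the Intermediate Value Theorem, f takes the value 0 somewhere in the open interval.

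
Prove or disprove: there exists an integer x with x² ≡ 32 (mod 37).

No, no such integer exists.

Apply Euler's criterion with the prime 37: 32 is a quadratic residue iff 32^18 ≡ 1 (mod 37), and a non-residue iff it is ≡ −1.
Squaring successively (mod 37): 32^2 = 1024 ≡ 25; 32^4 ≡ 25² = 625 ≡ 33; 32^8 ≡ 33² = 1089 ≡ 16; 32^16 ≡ 16² = 256 ≡ 34.
Since 18 = 16 + 2, 32^18 ≡ 34 · 25; multiplying out mod 37: 34·25 = 850 ≡ 36. Thus 32^18 ≡ 36 ≡ −1 (mod 37).
By Euler's criterion 32 is a quadratic non-residue mod 37: no x satisfies x² ≡ 32 (mod 37).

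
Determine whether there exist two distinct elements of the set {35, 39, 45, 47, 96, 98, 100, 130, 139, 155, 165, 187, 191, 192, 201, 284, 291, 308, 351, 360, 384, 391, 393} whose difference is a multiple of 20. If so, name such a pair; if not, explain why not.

The pair (35, 155) works.

35 mod 20 = 15 and 155 mod 20 = 15, so 155 − 35 = 120 = 6·20.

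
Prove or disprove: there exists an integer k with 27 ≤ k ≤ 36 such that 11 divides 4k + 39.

No such integer k in that range exists.

The values of 4k + 39 for k = 27, 28, …, 36 are 147, 151, 155, 159, 163, 167, 171, 175, 179, 183; reduced mod 11 these are 4, 8, 1, 5, 9, 2, 6, 10, 3, 7.
None is 0, so 11 never divides 4k + 39 on this range.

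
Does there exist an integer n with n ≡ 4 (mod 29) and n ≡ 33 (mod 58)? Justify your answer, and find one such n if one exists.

Here gcd(29, 58) = 29, and both 4 and 33 leave remainder 4 mod 29, so the system is consistent.
The integers ≡ 4 (mod 29) are 4, 33, …; their remainders mod 58 are 4, 33, so n = 33 is the first that is ≡ 33 (mod 58).
Indeed 33 ≡ 4 (mod 29) and 33 ≡ 33 (mod 58).

n = 33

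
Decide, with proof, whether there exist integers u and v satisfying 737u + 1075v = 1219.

737 and 1075 are coprime, so 737u + 1075v ranges over all of ℤ.
Dividing repeatedly: 1075 = 1·737 + 338, 737 = 2·338 + 61, 338 = 5·61 + 33, 61 = 1·33 + 28, 33 = 1·28 + 5, 28 = 5·5 + 3, 5 = 1·3 + 2, 3 = 1·2 + 1, 2 = 2·1 + 0.
Back-substituting, 1 = 3 − 1·2 = 3 − (5 − 1·3) = −5 + 2·3 = −5 + 2·(28 − 5·5) = 2·28 − 11·5 = 2·28 − 11·(33 − 1·28) = −11·33 + 13·28 = −11·33 + 13·(61 − 1·33) = 13·61 − 24·33 = 13·61 − 24·(338 − 5·61) = −24·338 + 133·61 = −24·338 + 133·(737 − 2·338) = 133·737 − 290·338 = 133·737 − 290·(1075 − 1·737) = −290·1075 + 423·737; that is, 737·423 + 1075·(-290) = 1.
Multiplying through by 1219: u = 423·1219 = 515637, v = (-290)·1219 = -353510 is a solution.
The general solution is u = 515637 + 1075k, v = -353510 − 737k; taking k = -479 gives the smaller pair u = 712, v = -487.
Check: 737·712 + 1075·(-487) = 524744 − 523525 = 1219. ✓

u = 712, v = -487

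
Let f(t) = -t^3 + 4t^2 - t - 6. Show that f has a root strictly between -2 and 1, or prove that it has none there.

Yes, f has a root in the interval.

f(-2) = 20 and f(1) = -4, which have opposite signs.
As a polynomial, f is continuous on every closed interval.
By the Intermediate Value Theorem, f takes the value 0 somewhere in the open interval.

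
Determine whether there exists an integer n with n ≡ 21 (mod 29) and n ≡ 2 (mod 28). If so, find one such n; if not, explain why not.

n = 282

Since 29 and 28 share no common factor, CRT says the pair of congruences has a solution (unique mod 812).
Any solution of the first congruence is n = 21 + 29t; substituting into the second, 29t ≡ 2 − 21 ≡ 9 (mod 28).
29 ≡ 1 (mod 28), so this reads 1t ≡ 9 (mod 28). So t ≡ 9 (mod 28).
Taking t = 9 gives n = 21 + 29·9 = 282.
Verify: 282 = 9·29 + 21 and 282 = 10·28 + 2. ✓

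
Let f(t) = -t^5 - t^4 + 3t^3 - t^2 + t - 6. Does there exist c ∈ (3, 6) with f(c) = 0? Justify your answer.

f(3) = -255 and f(6) = -8460, both negative, so a sign-change argument is unavailable; we show f keeps this sign on the whole interval.
Substitute t = 3 + u, where 0 < u < 3 on the interval. Expanding, f(3 + u) = -u^5 - 16u^4 - 99u^3 - 298u^2 - 437u - 255.
The nonzero coefficients here are all negative, so for u > 0 every term is negative (or zero), and the constant term -255 is strictly negative.
So f is strictly negative on (3, 6); no root exists in the interval.

No.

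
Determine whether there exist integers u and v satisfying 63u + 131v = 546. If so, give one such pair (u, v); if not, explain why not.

u = 96, v = -42

Since gcd(63, 131) = 1, every integer is an integer combination of 63 and 131.
Dividing repeatedly: 131 = 2·63 + 5, 63 = 12·5 + 3, 5 = 1·3 + 2, 3 = 1·2 + 1, 2 = 2·1 + 0.
Back-substituting, 1 = 3 − 1·2 = 3 − (5 − 1·3) = −5 + 2·3 = −5 + 2·(63 − 12·5) = 2·63 − 25·5 = 2·63 − 25·(131 − 2·63) = −25·131 + 52·63; that is, 63·52 + 131·(-25) = 1.
Scaling by 546 gives the particular solution (u, v) = (28392, -13650).
The general solution is u = 28392 + 131k, v = -13650 − 63k; taking k = -216 gives the smaller pair u = 96, v = -42.
Check: 63·96 + 131·(-42) = 6048 − 5502 = 546. ✓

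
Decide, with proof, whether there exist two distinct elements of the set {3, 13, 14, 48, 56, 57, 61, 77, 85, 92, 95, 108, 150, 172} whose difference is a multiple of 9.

3 mod 9 = 3 and 48 mod 9 = 3, so 48 − 3 = 45 = 5·9.

3 and 48 are such a pair.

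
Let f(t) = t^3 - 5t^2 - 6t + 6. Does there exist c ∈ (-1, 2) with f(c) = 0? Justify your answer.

Yes, f has a root in the interval.

f(-1) = 6 and f(2) = -18, which have opposite signs.
As a polynomial, f is continuous on every closed interval.
By the Intermediate Value Theorem f must vanish at some point of (-1, 2).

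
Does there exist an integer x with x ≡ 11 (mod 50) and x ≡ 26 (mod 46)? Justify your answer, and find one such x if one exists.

No, no such integer exists.

gcd(50, 46) = 2. If x ≡ 11 (mod 50) and x ≡ 26 (mod 46), then x ≡ 11 (mod 2) and x ≡ 26 (mod 2).
However 11 ≡ 1 and 26 ≡ 0 (mod 2), and 1 ≠ 0.
So no integer satisfies both congruences.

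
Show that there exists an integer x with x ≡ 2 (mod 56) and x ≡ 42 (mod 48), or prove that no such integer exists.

x = 282

Here gcd(56, 48) = 8, and both 2 and 42 leave remainder 2 mod 8, so the system is consistent.
List candidates x ≡ 2 (mod 56): 2, 58, 114, 170, 226, 282. Modulo 48 these are 2, 10, 18, 26, 34, 42; 282 gives 42 as required.
Verify: 282 = 5·56 + 2 and 282 = 5·48 + 42. ✓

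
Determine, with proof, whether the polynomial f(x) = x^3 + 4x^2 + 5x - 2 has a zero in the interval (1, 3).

No.

f(1) = 8 and f(3) = 76, both positive, so a sign-change argument is unavailable; we show f keeps this sign on the whole interval.
Shift to the endpoint 1: with x = 1 + u (0 < u < 2), one computes f(1 + u) = u^3 + 7u^2 + 16u + 8.
The nonzero coefficients here are all positive, so for u > 0 every term is positive (or zero), and the constant term 8 is strictly positive.
Therefore f(x) > 0 throughout (1, 3), and f has no zero there.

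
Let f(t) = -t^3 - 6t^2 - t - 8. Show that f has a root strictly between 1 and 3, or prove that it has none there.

No such root exists.

The endpoint values f(1) = -16 and f(3) = -92 are both negative. Claim: f(t) < 0 for every t in (1, 3).
Shift to the endpoint 1: with t = 1 + u (0 < u < 2), one computes f(1 + u) = -u^3 - 9u^2 - 16u - 16.
The nonzero coefficients here are all negative, so for u > 0 every term is negative (or zero), and the constant term -16 is strictly negative.
Therefore f(t) < 0 throughout (1, 3), and f has no zero there.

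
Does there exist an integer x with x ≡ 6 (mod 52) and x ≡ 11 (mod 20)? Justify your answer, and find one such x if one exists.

No such integer exists.

gcd(52, 20) = 4. If x ≡ 6 (mod 52) and x ≡ 11 (mod 20), then x ≡ 6 (mod 4) and x ≡ 11 (mod 4).
However 6 ≡ 2 and 11 ≡ 3 (mod 4), and 2 ≠ 3.
So no integer satisfies both congruences.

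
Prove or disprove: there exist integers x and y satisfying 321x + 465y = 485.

There are no such integers.

Both 321 and 465 are divisible by gcd(321, 465) = 3, hence so is any combination 321x + 465y.
But 485 is not a multiple of 3 (it leaves remainder 2).
So the equation is unsolvable over ℤ.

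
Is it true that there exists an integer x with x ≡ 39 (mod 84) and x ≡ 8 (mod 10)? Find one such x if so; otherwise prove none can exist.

No such integer exists.

Both moduli are multiples of 2 = gcd(84, 10), so any solution would satisfy x ≡ 39 and x ≡ 8 modulo 2 simultaneously.
But 39 mod 2 = 1 while 8 mod 2 = 0, a contradiction.
Therefore no such x exists.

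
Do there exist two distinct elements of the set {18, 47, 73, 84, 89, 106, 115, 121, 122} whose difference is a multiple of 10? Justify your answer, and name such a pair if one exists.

There is no such pair.

Residues mod 10: 18↦8, 47↦7, 73↦3, 84↦4, 89↦9, 106↦6, 115↦5, 121↦1, 122↦2.
No residue repeats among the 9 elements, so no pair has difference ≡ 0 (mod 10).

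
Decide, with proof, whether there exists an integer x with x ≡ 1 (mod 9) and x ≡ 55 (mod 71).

x = 55

Since 9 and 71 share no common factor, CRT says the pair of congruences has a solution (unique mod 639).
Write x = 1 + 9t and require 1 + 9t ≡ 55 (mod 71), i.e. 9t ≡ 54 (mod 71).
Invert 9 mod 71 by the Euclidean algorithm: 71 = 7·9 + 8, 9 = 1·8 + 1, 8 = 8·1 + 0; back-substituting, 1 = 9 − 1·8 = 9 − (71 − 7·9) = −71 + 8·9. Hence 9·8 ≡ 1, so 9⁻¹ ≡ 8 (mod 71).
Therefore t ≡ 8·54 = 432 ≡ 6 (mod 71).
Taking t = 6 gives x = 1 + 9·6 = 55.
Check: 55 mod 9 = 1, 55 mod 71 = 55. ✓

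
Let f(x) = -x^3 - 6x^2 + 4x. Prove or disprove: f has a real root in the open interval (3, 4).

f has no root in that interval.

The endpoint values f(3) = -69 and f(4) = -144 are both negative. Claim: f(x) < 0 for every x in (3, 4).
Substitute x = 3 + u, where 0 < u < 1 on the interval. Expanding, f(3 + u) = -u^3 - 15u^2 - 59u - 69.
All 4 nonzero coefficients of this polynomial in u are negative; hence for u > 0 the value is a sum of negative terms (the constant -69 among them).
So f is strictly negative on (3, 4); no root exists in the interval.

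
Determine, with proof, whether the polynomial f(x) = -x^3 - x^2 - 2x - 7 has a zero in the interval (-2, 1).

f(-2) = 1 and f(1) = -11, which have opposite signs.
As a polynomial, f is continuous on every closed interval.
By the Intermediate Value Theorem f must vanish at some point of (-2, 1).

Such a root exists.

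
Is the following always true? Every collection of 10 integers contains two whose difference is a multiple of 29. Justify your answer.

No, the set {140, 141, 142, 143, 144, 145, 146, 147, 148, 149} is a counterexample.

Take the 10 consecutive integers 140, 141, …, 149: their residues mod 29 are all distinct because 10 ≤ 29.
Any two of them differ by at most 9 < 29 and by at least 1, so no difference is a multiple of 29.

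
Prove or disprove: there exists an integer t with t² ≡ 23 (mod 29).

t = 20

Take t = 20. Then 20² = 400 = 13·29 + 23, so 20² ≡ 23 (mod 29).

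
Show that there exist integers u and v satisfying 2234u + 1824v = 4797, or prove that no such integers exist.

gcd(2234, 1824) = 2, so every integer of the form 2234u + 1824v is a multiple of 2.
However 4797 leaves remainder 1 on division by 2.
So the equation is unsolvable over ℤ.

No such integers exist.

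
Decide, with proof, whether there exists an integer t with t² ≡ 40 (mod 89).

t = 60 works: 60² = 3600, and 3600 − 40 = 3560 = 40·89.

t = 60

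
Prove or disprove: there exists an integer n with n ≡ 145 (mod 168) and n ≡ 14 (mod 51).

Reduce both congruences modulo 3, which divides 168 and 51: they say n ≡ 145 (mod 3) and n ≡ 14 (mod 3).
These are incompatible: 145 − 14 = 131 is not divisible by 3.
Hence the system has no solution.

There is no such integer.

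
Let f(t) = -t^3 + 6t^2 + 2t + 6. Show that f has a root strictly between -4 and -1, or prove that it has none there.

f has no root in that interval.

The endpoint values f(-4) = 158 and f(-1) = 11 are both positive. Claim: f(t) > 0 for every t in (-4, -1).
Shift to the endpoint -1: with t = -1 − u (0 < u < 3), one computes f(-1 − u) = u^3 + 9u^2 + 13u + 11.
The nonzero coefficients here are all positive, so for u > 0 every term is positive (or zero), and the constant term 11 is strictly positive.
Therefore f(t) > 0 throughout (-4, -1), and f has no zero there.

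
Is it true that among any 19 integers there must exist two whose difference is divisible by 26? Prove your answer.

No, the set {92, 93, 94, 95, 96, 97, 98, 99, 100, 101, 102, 103, 104, 105, 106, 107, 108, 109, 110} is a counterexample.

Take the 19 consecutive integers 92, 93, …, 110: their residues mod 26 are all distinct because 19 ≤ 26.
No two share a residue, so no pair has difference divisible by 26; the claim fails for this set.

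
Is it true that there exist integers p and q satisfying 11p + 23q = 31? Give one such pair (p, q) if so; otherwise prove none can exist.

p = 7, q = -2

11 and 23 are coprime, so 11p + 23q ranges over all of ℤ.
Run the Euclidean algorithm on 23 and 11: 23 = 2·11 + 1, 11 = 11·1 + 0.
Working back up the chain: 1 = 23 − 2·11. So 11·(-2) + 23·1 = 1.
Scaling by 31 gives the particular solution (p, q) = (-62, 31).
The general solution is p = -62 + 23k, q = 31 − 11k; taking k = 3 gives the smaller pair p = 7, q = -2.
Indeed 11·7 + 23·(-2) = 77 − 46 = 31.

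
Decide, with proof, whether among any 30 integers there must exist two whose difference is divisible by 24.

Yes, this is always true.

Each integer lies in one of the 24 residue classes modulo 24.
Placing 30 integers into 24 classes, some class receives at least two — say a and b.
Equal remainders mean a − b ≡ 0 (mod 24), so 24 divides their difference.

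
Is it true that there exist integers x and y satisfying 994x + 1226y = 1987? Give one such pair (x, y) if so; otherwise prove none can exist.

Any value of 994x + 1226y is a multiple of gcd(994, 1226) = 2.
However 1987 leaves remainder 1 on division by 2.
So the equation is unsolvable over ℤ.

No such integers exist.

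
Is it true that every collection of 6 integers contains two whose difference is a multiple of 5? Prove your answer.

Partition the integers by their residue mod 5; there are 5 classes.
With 6 integers and only 5 classes, the pigeonhole principle forces two of them, say a and b, into the same class.
Equal remainders mean a − b ≡ 0 (mod 5), so 5 divides their difference.

Yes, this is always true.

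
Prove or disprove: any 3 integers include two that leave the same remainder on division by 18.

Try 3 consecutive integers, 21, 22, 23. Their remainders mod 18 are 3, 4, 5 — pairwise different, as any 3 ≤ 18 consecutive integers have distinct residues.
Hence this collection has no pair with equal remainders mod 18, disproving the claim.

No, the set {21, 22, 23} is a counterexample.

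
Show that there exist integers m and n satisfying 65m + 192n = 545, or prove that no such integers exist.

Since gcd(65, 192) = 1, every integer is an integer combination of 65 and 192.
Dividing repeatedly: 192 = 2·65 + 62, 65 = 1·62 + 3, 62 = 20·3 + 2, 3 = 1·2 + 1, 2 = 2·1 + 0.
Back-substituting, 1 = 3 − 1·2 = 3 − (62 − 20·3) = −62 + 21·3 = −62 + 21·(65 − 1·62) = 21·65 − 22·62 = 21·65 − 22·(192 − 2·65) = −22·192 + 65·65; that is, 65·65 + 192·(-22) = 1.
Scaling by 545 gives the particular solution (m, n) = (35425, -11990).
Shifting by a multiple of (192, −65) keeps it a solution: m = 35425 − 184·192 = 97, n = -11990 + 184·65 = -30.
Check: 65·97 + 192·(-30) = 6305 − 5760 = 545. ✓

m = 97, n = -30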